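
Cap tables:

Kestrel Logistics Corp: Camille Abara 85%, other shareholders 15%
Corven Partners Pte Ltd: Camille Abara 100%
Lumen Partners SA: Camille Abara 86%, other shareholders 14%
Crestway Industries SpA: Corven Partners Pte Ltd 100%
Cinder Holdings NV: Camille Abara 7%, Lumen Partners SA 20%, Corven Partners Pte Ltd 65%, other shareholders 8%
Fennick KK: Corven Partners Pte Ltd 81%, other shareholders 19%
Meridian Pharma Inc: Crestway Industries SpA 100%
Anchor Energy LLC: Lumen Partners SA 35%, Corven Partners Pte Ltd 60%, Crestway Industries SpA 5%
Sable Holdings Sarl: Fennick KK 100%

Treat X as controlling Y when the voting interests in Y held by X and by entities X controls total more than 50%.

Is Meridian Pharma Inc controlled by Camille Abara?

Camille holds 100% of Corven, so Camille controls Corven.
Corven holds 100% of Crestway, so Camille controls Crestway.
Crestway holds 100% of Meridian, so Camille controls Meridian.

Yes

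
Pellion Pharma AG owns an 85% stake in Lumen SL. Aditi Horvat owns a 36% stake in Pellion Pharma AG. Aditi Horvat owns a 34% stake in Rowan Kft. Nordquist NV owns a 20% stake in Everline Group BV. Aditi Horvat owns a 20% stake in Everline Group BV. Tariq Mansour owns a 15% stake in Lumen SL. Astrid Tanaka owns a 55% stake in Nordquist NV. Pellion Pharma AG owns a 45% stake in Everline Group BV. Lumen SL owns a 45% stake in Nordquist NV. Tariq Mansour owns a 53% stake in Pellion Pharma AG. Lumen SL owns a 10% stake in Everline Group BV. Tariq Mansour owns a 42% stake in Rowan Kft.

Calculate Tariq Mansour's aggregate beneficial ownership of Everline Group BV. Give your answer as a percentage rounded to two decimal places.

35.26%

Tariq reaches Everline along 5 paths.
Via Pellion: 53% × 45% = 23.85%.
Via Lumen → Nordquist: 15% × 45% × 20% = 1.35%.
Via Pellion → Lumen → Nordquist: 53% × 85% × 45% × 20% = 4.0545%.
Via Lumen: 15% × 10% = 1.5%.
Via Pellion → Lumen: 53% × 85% × 10% = 4.505%.
Total: 23.85% + 1.35% + 4.0545% + 1.5% + 4.505% = 35.2595%.
Rounded: 35.26%.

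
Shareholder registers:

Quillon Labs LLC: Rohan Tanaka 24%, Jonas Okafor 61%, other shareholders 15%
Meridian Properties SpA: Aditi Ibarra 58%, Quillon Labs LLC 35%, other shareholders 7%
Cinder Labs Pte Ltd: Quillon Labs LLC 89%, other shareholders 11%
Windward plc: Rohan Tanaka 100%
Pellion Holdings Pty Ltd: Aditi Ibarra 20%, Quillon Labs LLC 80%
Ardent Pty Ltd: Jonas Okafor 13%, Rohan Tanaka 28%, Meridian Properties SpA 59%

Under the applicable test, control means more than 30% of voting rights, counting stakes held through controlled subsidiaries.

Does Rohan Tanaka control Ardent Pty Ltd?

No

Rohan holds 100% of Windward, so Rohan controls Windward.
In Ardent, Rohan's side holds only 28%, not > 30%.
So Rohan does not control Ardent.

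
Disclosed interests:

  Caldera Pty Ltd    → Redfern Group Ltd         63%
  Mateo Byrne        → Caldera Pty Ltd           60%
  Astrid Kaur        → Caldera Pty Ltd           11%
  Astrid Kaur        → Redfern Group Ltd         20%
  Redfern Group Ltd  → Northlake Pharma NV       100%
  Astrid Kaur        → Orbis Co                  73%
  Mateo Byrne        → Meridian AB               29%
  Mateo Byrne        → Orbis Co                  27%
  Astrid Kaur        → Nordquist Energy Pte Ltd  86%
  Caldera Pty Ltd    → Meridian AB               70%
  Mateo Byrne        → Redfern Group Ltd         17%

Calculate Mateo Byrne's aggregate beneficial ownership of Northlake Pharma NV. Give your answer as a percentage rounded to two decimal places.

Mateo reaches Northlake along 2 paths.
Via Redfern: 17% × 100% = 17%.
Via Caldera → Redfern: 60% × 63% × 100% = 37.8%.
Total: 17% + 37.8% = 54.8%.
Rounded: 54.80%.

54.80%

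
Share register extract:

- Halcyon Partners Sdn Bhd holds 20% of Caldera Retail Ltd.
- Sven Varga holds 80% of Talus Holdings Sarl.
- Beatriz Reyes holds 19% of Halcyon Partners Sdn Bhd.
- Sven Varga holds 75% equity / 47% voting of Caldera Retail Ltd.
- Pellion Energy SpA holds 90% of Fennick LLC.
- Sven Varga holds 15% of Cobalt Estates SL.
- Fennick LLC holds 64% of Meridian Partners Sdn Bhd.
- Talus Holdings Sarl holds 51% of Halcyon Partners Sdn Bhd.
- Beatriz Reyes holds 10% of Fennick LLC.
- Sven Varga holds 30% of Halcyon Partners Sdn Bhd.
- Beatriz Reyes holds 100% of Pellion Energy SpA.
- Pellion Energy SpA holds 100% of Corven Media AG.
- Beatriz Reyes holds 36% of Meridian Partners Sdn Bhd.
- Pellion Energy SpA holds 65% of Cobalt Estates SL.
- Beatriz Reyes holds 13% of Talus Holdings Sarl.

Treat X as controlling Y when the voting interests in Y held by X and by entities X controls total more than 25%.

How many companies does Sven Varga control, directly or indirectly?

Sven holds 80% of Talus, so Sven controls Talus.
Sven and Talus together hold 30% + 51% = 81% of Halcyon, so Sven controls Halcyon.
Sven and Halcyon together hold 47% + 20% = 67% of Caldera, so Sven controls Caldera.
No other company's threshold is met.
Sven controls 3 companies.

3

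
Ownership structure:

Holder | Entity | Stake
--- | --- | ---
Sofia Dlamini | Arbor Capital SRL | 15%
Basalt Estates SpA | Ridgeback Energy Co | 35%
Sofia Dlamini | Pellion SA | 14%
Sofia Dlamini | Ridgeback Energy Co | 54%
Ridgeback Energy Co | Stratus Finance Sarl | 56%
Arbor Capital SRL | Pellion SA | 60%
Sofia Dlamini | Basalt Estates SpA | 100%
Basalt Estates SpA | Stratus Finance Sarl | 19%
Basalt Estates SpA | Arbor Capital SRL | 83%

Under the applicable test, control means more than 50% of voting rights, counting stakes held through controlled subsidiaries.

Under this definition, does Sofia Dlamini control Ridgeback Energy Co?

Yes

Sofia holds 100% of Basalt, so Sofia controls Basalt.
Basalt and Sofia together hold 35% + 54% = 89% of Ridgeback, so Sofia controls Ridgeback.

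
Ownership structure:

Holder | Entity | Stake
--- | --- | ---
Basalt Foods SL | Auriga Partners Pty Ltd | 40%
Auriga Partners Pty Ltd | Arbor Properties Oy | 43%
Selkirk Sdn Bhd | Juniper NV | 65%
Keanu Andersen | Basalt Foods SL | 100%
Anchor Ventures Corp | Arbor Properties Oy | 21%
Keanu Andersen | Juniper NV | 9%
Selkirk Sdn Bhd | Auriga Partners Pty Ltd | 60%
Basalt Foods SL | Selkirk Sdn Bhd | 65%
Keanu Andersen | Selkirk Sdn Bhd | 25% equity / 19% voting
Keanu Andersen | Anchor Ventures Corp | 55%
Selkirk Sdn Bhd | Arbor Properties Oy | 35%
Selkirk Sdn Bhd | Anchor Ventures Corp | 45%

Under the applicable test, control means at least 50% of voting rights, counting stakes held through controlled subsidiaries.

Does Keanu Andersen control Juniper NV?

Keanu holds 100% of Basalt, so Keanu controls Basalt.
Basalt and Keanu together hold 65% + 19% = 84% of Selkirk, so Keanu controls Selkirk.
Keanu and Selkirk together hold 9% + 65% = 74% of Juniper, so Keanu controls Juniper.

Yes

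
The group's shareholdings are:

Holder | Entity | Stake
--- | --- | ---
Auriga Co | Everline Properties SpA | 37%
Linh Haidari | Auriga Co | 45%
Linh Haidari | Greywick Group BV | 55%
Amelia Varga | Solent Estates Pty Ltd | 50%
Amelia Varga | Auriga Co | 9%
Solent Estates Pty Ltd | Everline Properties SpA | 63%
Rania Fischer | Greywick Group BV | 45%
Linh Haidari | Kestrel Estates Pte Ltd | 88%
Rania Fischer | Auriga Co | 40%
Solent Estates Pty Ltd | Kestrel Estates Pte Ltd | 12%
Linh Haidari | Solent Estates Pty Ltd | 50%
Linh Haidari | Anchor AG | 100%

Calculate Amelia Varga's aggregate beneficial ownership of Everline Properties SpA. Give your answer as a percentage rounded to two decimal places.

Amelia reaches Everline along 2 paths.
Via Solent: 50% × 63% = 31.5%.
Via Auriga: 9% × 37% = 3.33%.
Total: 31.5% + 3.33% = 34.83%.

34.83%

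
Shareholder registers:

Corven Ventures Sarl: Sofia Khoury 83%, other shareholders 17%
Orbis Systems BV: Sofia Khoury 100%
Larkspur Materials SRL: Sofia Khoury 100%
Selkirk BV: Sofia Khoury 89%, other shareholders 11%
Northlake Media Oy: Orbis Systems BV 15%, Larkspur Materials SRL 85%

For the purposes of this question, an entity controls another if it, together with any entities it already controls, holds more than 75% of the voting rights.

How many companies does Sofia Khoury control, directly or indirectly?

Sofia holds 83% of Corven, so Sofia controls Corven.
Sofia holds 100% of Orbis, so Sofia controls Orbis.
Sofia holds 100% of Larkspur, so Sofia controls Larkspur.
Sofia holds 89% of Selkirk, so Sofia controls Selkirk.
Orbis and Larkspur together hold 15% + 85% = 100% of Northlake, so Sofia controls Northlake.
Sofia controls 5 companies.

5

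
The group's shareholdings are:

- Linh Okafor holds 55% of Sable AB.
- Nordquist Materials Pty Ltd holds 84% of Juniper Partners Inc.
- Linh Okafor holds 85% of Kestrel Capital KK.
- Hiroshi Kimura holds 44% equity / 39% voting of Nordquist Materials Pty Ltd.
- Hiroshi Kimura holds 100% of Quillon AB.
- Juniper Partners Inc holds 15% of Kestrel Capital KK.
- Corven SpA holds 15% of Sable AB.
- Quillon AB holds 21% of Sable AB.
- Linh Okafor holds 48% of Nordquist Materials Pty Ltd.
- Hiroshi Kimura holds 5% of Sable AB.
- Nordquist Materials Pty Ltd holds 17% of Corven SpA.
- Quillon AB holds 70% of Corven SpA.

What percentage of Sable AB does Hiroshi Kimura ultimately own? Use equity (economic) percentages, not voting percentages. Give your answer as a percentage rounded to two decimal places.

Hiroshi reaches Sable along 4 paths.
Via Nordquist → Corven: 44% × 17% × 15% = 1.122%.
Via Quillon → Corven: 100% × 70% × 15% = 10.5%.
Via Quillon: 100% × 21% = 21%.
Direct stake: 5% = 5%.
Total: 1.122% + 10.5% + 21% + 5% = 37.622%.
Rounded: 37.62%.

37.62%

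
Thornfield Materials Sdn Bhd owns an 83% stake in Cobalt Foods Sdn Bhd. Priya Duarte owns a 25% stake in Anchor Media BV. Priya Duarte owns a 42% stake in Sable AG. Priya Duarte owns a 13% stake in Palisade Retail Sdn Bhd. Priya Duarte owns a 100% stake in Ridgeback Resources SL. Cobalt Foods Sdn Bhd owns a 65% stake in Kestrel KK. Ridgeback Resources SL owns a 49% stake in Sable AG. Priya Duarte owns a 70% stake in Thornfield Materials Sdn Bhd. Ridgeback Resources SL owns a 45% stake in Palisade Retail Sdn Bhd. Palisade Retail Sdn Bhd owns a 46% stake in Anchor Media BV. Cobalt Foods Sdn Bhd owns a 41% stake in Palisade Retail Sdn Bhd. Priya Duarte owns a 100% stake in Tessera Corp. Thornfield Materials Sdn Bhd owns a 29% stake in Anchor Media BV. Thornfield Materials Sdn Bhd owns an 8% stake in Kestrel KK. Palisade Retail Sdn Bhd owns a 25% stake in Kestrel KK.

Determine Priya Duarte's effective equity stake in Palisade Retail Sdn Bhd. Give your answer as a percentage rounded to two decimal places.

Priya reaches Palisade along 3 paths.
Via Ridgeback: 100% × 45% = 45%.
Direct stake: 13% = 13%.
Via Thornfield → Cobalt: 70% × 83% × 41% = 23.821%.
Total: 45% + 13% + 23.821% = 81.821%.
Rounded: 81.82%.

81.82%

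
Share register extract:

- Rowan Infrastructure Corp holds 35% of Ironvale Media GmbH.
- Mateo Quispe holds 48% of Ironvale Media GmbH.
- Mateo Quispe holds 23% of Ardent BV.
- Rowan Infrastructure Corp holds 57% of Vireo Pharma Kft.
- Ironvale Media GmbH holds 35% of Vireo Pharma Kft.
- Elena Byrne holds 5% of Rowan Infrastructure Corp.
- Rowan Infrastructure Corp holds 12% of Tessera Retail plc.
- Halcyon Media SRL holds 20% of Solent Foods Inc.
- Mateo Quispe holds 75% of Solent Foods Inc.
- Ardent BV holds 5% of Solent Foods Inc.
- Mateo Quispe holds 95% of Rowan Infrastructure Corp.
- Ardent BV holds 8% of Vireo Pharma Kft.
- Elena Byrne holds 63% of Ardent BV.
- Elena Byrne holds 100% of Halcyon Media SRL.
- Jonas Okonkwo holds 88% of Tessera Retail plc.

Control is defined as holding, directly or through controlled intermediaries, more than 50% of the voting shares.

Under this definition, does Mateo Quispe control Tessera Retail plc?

No

Mateo holds 95% of Rowan, so Mateo controls Rowan.
Rowan and Mateo together hold 35% + 48% = 83% of Ironvale, so Mateo controls Ironvale.
Ironvale and Rowan together hold 35% + 57% = 92% of Vireo, so Mateo controls Vireo.
Mateo holds 75% of Solent, so Mateo controls Solent.
In Tessera, Mateo's side holds only 12%, not > 50%.
So Mateo does not control Tessera.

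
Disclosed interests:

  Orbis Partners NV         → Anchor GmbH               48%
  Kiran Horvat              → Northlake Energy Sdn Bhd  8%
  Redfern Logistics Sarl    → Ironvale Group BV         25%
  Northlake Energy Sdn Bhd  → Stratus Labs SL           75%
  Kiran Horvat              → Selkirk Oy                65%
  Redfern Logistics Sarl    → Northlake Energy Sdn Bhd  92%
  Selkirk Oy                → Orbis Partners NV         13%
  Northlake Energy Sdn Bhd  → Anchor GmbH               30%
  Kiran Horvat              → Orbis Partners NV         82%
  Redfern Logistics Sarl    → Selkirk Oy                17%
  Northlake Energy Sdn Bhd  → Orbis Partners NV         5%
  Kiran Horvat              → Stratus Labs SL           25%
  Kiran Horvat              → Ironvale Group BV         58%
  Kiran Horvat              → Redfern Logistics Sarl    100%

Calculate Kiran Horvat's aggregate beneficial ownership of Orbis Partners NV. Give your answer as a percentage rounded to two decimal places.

Kiran reaches Orbis along 5 paths.
Via Northlake: 8% × 5% = 0.4%.
Via Redfern → Northlake: 100% × 92% × 5% = 4.6%.
Via Selkirk: 65% × 13% = 8.45%.
Via Redfern → Selkirk: 100% × 17% × 13% = 2.21%.
Direct stake: 82% = 82%.
Total: 0.4% + 4.6% + 8.45% + 2.21% + 82% = 97.66%.

97.66%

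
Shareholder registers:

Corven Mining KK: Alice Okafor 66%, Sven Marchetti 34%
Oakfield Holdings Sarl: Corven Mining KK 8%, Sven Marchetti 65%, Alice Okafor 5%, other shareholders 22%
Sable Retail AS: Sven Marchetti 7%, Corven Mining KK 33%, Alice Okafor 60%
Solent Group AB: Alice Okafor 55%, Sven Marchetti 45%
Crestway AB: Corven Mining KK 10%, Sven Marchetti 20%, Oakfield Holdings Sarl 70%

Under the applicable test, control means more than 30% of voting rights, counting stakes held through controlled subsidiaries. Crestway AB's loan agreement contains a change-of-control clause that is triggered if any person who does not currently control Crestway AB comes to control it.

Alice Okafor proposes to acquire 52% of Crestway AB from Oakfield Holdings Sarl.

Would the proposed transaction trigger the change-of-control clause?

Yes

The purchase adds only to Alice's holdings (Oakfield's stake shrinks), so Alice is the only person who could newly come to control Crestway.
Alice holds 66% of Corven, so Alice controls Corven.
Corven and Alice together hold 33% + 60% = 93% of Sable, so Alice controls Sable.
Alice holds 55% of Solent, so Alice controls Solent.
In Crestway, Alice's side holds only 10%, not > 30%.
So before the transaction, Alice does not control Crestway.
After the purchase, Alice holds 52% of Crestway directly, and Oakfield's stake falls to 18%.
Corven and Alice together hold 10% + 52% = 62% of Crestway, so Alice controls Crestway.
Alice did not control Crestway before and does after, so the clause is triggered.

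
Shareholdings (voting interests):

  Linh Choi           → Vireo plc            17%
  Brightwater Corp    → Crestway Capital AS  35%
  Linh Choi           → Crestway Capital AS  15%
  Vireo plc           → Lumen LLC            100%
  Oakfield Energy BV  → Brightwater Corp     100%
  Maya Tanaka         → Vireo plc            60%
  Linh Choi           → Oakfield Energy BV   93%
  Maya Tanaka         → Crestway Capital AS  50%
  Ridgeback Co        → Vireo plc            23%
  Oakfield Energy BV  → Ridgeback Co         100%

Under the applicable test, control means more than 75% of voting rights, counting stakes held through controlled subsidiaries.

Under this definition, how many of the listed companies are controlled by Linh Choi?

3

Linh holds 93% of Oakfield, so Linh controls Oakfield.
Oakfield holds 100% of Ridgeback, so Linh controls Ridgeback.
Oakfield holds 100% of Brightwater, so Linh controls Brightwater.
No other company's threshold is met.
Linh controls 3 companies.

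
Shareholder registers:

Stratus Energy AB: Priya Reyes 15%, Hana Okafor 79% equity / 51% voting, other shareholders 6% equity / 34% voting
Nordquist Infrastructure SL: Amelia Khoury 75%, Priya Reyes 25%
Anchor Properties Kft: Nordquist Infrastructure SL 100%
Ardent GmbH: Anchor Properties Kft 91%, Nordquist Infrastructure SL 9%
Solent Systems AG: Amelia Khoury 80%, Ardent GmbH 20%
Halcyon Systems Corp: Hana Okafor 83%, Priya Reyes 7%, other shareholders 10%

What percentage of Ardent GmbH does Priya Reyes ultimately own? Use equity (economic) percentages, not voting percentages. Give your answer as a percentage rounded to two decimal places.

25.00%

Priya reaches Ardent along 2 paths.
Via Nordquist → Anchor: 25% × 100% × 91% = 22.75%.
Via Nordquist: 25% × 9% = 2.25%.
Total: 22.75% + 2.25% = 25%.
Rounded: 25.00%.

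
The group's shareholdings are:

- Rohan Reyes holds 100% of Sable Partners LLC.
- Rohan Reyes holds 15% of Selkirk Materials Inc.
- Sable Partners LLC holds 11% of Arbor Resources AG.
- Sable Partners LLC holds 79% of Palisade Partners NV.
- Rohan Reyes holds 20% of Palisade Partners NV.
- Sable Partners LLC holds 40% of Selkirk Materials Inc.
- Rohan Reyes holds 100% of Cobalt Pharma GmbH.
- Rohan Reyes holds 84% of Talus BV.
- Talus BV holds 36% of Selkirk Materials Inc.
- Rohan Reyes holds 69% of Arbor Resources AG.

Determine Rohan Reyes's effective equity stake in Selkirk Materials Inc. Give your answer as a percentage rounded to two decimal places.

85.24%

Rohan reaches Selkirk along 3 paths.
Via Sable: 100% × 40% = 40%.
Direct stake: 15% = 15%.
Via Talus: 84% × 36% = 30.24%.
Total: 40% + 15% + 30.24% = 85.24%.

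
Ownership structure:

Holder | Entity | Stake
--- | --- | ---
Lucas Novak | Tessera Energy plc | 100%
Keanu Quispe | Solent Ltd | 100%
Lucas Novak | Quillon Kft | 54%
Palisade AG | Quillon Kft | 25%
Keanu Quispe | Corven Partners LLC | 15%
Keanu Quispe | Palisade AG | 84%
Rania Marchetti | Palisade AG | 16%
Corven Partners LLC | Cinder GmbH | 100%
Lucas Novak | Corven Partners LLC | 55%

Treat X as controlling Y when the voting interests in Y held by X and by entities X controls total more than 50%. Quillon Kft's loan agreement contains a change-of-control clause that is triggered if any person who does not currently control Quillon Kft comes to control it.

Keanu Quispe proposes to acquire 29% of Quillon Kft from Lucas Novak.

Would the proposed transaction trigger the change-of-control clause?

Yes

The purchase adds only to Keanu's holdings (Lucas's stake shrinks), so Keanu is the only person who could newly come to control Quillon.
Keanu holds 84% of Palisade, so Keanu controls Palisade.
Keanu holds 100% of Solent, so Keanu controls Solent.
In Quillon, Keanu's side holds only 25%, not > 50%.
So before the transaction, Keanu does not control Quillon.
After the purchase, Keanu holds 29% of Quillon directly, and Lucas's stake falls to 25%.
Palisade and Keanu together hold 25% + 29% = 54% of Quillon, so Keanu controls Quillon.
Keanu did not control Quillon before and does after, so the clause is triggered.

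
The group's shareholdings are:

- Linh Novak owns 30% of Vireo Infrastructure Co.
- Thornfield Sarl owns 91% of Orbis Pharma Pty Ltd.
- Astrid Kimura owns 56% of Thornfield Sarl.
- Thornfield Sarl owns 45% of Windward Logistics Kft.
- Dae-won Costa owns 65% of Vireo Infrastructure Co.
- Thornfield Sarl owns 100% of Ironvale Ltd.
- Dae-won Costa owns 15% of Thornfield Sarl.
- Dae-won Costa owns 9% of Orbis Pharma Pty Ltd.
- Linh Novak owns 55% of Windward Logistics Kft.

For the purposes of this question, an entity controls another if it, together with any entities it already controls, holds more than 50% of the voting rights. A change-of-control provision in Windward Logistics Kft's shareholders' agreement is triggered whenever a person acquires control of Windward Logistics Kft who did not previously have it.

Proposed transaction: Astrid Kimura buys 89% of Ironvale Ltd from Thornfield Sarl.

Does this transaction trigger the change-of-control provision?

The purchase adds only to Astrid's holdings (Thornfield's stake shrinks), so Astrid is the only person who could newly come to control Windward.
Astrid holds 56% of Thornfield, so Astrid controls Thornfield.
Thornfield holds 100% of Ironvale, so Astrid controls Ironvale.
Thornfield holds 91% of Orbis, so Astrid controls Orbis.
In Windward, Astrid's side holds only 45%, not > 50%.
So before the transaction, Astrid does not control Windward.
After the purchase, Astrid holds 89% of Ironvale directly, and Thornfield's stake falls to 11%.
Thornfield and Astrid together hold 11% + 89% = 100% of Ironvale, so Astrid controls Ironvale.
After the transaction, Astrid's side holds 45% of Windward, not > 50%, so Astrid still does not control Windward.
No new person acquires control, so the clause is not triggered.

No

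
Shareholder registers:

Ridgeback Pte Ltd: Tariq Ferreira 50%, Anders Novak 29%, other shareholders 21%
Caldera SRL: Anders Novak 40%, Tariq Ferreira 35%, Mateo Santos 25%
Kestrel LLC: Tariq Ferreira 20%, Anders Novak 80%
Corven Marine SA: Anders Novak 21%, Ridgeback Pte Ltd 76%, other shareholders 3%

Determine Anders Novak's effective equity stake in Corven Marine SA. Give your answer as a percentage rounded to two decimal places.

43.04%

Anders reaches Corven along 2 paths.
Direct stake: 21% = 21%.
Via Ridgeback: 29% × 76% = 22.04%.
Total: 21% + 22.04% = 43.04%.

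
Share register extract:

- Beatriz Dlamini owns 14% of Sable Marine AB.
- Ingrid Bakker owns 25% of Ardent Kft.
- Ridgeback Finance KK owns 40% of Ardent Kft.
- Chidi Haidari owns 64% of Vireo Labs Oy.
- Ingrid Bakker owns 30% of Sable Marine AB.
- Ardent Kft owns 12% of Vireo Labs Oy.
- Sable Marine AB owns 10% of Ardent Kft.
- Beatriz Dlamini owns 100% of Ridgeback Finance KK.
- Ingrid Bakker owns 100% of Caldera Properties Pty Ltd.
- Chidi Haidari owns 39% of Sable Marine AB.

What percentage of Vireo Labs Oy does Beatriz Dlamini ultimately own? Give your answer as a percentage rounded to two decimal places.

Beatriz reaches Vireo along 2 paths.
Via Ridgeback → Ardent: 100% × 40% × 12% = 4.8%.
Via Sable → Ardent: 14% × 10% × 12% = 0.168%.
Total: 4.8% + 0.168% = 4.968%.
Rounded: 4.97%.

4.97%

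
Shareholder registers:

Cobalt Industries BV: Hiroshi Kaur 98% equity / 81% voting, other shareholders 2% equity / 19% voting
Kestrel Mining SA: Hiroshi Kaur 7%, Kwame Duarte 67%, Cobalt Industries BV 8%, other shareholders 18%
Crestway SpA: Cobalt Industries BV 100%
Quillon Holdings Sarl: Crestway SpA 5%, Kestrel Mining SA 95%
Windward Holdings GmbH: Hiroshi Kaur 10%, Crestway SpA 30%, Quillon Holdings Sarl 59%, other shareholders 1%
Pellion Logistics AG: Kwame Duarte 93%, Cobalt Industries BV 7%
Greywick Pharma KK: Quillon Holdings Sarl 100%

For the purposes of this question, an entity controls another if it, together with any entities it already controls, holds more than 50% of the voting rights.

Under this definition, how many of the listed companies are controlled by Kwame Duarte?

5

Kwame holds 67% of Kestrel, so Kwame controls Kestrel.
Kestrel holds 95% of Quillon, so Kwame controls Quillon.
Quillon holds 59% of Windward, so Kwame controls Windward.
Kwame holds 93% of Pellion, so Kwame controls Pellion.
Quillon holds 100% of Greywick, so Kwame controls Greywick.
No other company's threshold is met.
Kwame controls 5 companies.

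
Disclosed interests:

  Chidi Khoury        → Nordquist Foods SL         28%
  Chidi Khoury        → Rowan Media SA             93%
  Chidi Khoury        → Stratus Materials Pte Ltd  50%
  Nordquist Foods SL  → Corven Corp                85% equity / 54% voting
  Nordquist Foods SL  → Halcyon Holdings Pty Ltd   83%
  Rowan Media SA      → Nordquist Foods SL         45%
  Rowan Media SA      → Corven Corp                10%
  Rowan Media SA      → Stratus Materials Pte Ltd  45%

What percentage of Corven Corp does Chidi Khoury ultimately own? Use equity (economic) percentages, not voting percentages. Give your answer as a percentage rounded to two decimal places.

Chidi reaches Corven along 3 paths.
Via Nordquist: 28% × 85% = 23.8%.
Via Rowan → Nordquist: 93% × 45% × 85% = 35.5725%.
Via Rowan: 93% × 10% = 9.3%.
Total: 23.8% + 35.5725% + 9.3% = 68.6725%.
Rounded: 68.67%.

68.67%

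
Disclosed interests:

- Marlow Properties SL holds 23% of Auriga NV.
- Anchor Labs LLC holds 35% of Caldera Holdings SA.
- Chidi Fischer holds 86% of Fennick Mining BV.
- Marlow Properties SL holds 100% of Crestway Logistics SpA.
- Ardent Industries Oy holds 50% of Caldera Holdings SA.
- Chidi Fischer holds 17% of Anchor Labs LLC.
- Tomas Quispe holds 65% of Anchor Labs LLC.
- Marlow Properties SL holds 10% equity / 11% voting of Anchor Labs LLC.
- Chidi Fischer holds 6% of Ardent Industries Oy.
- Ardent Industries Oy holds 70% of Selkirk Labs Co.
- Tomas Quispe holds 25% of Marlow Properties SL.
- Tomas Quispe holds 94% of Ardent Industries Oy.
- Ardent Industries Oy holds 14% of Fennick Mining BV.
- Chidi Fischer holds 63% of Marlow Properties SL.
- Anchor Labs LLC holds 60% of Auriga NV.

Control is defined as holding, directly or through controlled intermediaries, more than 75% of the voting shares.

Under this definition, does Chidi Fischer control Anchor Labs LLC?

No

Chidi holds 86% of Fennick, so Chidi controls Fennick.
In Anchor, Chidi's side holds only 17%, not > 75%.
So Chidi does not control Anchor.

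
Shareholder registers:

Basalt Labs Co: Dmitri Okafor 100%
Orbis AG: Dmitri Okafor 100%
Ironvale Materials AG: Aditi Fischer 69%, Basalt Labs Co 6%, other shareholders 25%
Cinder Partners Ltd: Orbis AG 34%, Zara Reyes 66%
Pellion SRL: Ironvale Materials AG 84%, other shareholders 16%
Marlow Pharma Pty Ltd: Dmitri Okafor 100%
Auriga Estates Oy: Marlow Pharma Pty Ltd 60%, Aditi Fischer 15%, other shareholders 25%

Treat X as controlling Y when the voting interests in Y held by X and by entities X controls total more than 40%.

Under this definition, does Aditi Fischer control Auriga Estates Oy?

No

Aditi holds 69% of Ironvale, so Aditi controls Ironvale.
Ironvale holds 84% of Pellion, so Aditi controls Pellion.
In Auriga, Aditi's side holds only 15%, not > 40%.
So Aditi does not control Auriga.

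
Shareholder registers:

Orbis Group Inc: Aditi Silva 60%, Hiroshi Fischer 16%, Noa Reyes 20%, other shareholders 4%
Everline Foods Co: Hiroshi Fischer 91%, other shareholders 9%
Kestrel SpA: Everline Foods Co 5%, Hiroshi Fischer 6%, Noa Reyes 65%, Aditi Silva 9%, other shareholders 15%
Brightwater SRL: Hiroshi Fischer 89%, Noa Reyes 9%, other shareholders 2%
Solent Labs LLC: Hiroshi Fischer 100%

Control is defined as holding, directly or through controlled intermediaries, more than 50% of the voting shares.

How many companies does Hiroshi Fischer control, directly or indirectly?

Hiroshi holds 91% of Everline, so Hiroshi controls Everline.
Hiroshi holds 89% of Brightwater, so Hiroshi controls Brightwater.
Hiroshi holds 100% of Solent, so Hiroshi controls Solent.
No other company's threshold is met.
Hiroshi controls 3 companies.

3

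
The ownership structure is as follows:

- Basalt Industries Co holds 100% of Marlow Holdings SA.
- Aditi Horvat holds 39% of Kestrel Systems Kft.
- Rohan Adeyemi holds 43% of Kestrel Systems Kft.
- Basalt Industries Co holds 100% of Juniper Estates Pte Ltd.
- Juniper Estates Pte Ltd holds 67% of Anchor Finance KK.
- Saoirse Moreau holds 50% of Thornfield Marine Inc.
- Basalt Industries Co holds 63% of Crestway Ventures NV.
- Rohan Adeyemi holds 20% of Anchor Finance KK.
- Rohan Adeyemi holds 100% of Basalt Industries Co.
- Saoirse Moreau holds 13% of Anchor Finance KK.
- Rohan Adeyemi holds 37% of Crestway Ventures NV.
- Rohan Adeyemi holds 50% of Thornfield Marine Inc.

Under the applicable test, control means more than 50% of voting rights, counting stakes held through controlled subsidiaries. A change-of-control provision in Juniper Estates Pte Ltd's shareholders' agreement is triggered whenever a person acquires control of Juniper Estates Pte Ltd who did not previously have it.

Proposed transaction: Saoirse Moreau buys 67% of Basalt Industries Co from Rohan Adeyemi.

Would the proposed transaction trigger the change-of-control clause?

The purchase adds only to Saoirse's holdings (Rohan's stake shrinks), so Saoirse is the only person who could newly come to control Juniper.
Saoirse's largest direct stake is 50% in Thornfield, which does not meet the threshold, so Saoirse controls no company.
Neither Saoirse nor any entity Saoirse controls holds any voting interest in Juniper.
So before the transaction, Saoirse does not control Juniper.
After the purchase, Saoirse holds 67% of Basalt directly, and Rohan's stake falls to 33%.
Saoirse holds 67% of Basalt, so Saoirse controls Basalt.
Basalt holds 100% of Juniper, so Saoirse controls Juniper.
Saoirse did not control Juniper before and does after, so the clause is triggered.

Yes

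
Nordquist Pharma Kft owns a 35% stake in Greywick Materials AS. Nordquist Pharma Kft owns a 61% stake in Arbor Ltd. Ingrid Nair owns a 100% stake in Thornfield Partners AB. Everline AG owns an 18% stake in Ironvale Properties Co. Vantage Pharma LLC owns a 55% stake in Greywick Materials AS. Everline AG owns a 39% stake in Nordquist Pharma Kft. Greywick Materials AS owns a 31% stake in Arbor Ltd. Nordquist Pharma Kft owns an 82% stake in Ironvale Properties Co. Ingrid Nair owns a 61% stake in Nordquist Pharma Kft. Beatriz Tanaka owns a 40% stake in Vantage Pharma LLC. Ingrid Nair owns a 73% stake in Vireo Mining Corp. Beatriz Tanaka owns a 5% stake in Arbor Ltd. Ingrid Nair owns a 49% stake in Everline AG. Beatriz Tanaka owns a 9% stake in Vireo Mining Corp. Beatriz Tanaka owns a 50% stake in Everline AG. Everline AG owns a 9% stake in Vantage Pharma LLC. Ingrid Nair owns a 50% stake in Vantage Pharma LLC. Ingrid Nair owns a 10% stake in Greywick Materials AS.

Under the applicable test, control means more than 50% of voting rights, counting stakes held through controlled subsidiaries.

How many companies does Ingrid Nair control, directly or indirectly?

Ingrid holds 61% of Nordquist, so Ingrid controls Nordquist.
Ingrid holds 100% of Thornfield, so Ingrid controls Thornfield.
Nordquist holds 82% of Ironvale, so Ingrid controls Ironvale.
Nordquist holds 61% of Arbor, so Ingrid controls Arbor.
Ingrid holds 73% of Vireo, so Ingrid controls Vireo.
No other company's threshold is met.
Ingrid controls 5 companies.

5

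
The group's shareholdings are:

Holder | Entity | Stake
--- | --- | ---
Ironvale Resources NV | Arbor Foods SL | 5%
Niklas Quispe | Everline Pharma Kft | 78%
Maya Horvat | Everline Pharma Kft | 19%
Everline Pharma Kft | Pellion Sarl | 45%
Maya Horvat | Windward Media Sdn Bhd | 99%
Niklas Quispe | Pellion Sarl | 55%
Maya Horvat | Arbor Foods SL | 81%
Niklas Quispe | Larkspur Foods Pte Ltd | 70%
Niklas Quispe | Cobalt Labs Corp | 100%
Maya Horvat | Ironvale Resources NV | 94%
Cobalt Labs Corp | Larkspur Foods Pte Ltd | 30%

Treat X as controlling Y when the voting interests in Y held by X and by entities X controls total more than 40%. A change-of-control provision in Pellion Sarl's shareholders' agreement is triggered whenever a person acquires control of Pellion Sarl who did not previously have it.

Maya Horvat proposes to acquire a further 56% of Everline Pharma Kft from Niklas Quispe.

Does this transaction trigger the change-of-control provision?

The purchase adds only to Maya's holdings (Niklas's stake shrinks), so Maya is the only person who could newly come to control Pellion.
Maya holds 94% of Ironvale, so Maya controls Ironvale.
Ironvale and Maya together hold 5% + 81% = 86% of Arbor, so Maya controls Arbor.
Maya holds 99% of Windward, so Maya controls Windward.
Neither Maya nor any entity Maya controls holds any voting interest in Pellion.
So before the transaction, Maya does not control Pellion.
After the purchase, Maya's direct stake in Everline rises to 19% + 56% = 75%, and Niklas's stake falls to 22%.
Maya holds 75% of Everline, so Maya controls Everline.
Everline holds 45% of Pellion, so Maya controls Pellion.
Maya did not control Pellion before and does after, so the clause is triggered.

Yes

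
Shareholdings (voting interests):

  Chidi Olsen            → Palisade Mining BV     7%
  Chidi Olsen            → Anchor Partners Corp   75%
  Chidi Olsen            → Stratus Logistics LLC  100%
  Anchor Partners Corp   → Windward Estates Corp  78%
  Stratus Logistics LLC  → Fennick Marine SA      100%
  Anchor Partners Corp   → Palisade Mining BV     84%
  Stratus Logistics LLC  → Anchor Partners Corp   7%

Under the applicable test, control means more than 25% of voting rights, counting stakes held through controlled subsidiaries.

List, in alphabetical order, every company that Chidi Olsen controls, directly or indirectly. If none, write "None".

Anchor Partners Corp, Fennick Marine SA, Palisade Mining BV, Stratus Logistics LLC, Windward Estates Corp

Chidi holds 100% of Stratus, so Chidi controls Stratus.
Stratus and Chidi together hold 7% + 75% = 82% of Anchor, so Chidi controls Anchor.
Chidi and Anchor together hold 7% + 84% = 91% of Palisade, so Chidi controls Palisade.
Anchor holds 78% of Windward, so Chidi controls Windward.
Stratus holds 100% of Fennick, so Chidi controls Fennick.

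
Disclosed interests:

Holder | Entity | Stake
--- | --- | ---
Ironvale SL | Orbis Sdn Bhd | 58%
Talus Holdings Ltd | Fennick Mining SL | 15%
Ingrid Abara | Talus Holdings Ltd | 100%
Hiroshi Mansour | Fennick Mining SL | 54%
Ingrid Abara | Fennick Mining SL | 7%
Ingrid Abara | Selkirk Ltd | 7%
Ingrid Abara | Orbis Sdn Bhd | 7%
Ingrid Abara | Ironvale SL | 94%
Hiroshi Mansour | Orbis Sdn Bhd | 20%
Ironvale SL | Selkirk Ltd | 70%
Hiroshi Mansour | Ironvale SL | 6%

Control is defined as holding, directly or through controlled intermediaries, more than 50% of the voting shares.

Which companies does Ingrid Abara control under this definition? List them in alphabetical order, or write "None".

Ironvale SL, Orbis Sdn Bhd, Selkirk Ltd, Talus Holdings Ltd

Ingrid holds 94% of Ironvale, so Ingrid controls Ironvale.
Ingrid holds 100% of Talus, so Ingrid controls Talus.
Ironvale and Ingrid together hold 70% + 7% = 77% of Selkirk, so Ingrid controls Selkirk.
Ingrid and Ironvale together hold 7% + 58% = 65% of Orbis, so Ingrid controls Orbis.
No other company's threshold is met.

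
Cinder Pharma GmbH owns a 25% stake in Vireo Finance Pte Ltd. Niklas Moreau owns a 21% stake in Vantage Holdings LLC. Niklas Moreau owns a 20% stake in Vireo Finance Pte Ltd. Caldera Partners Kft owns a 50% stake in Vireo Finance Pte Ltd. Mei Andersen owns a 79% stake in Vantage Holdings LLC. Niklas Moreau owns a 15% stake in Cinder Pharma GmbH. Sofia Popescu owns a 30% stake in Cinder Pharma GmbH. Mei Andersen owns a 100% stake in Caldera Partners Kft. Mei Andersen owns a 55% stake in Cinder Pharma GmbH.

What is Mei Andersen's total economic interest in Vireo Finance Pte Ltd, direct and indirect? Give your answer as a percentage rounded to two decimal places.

63.75%

Mei reaches Vireo along 2 paths.
Via Cinder: 55% × 25% = 13.75%.
Via Caldera: 100% × 50% = 50%.
Total: 13.75% + 50% = 63.75%.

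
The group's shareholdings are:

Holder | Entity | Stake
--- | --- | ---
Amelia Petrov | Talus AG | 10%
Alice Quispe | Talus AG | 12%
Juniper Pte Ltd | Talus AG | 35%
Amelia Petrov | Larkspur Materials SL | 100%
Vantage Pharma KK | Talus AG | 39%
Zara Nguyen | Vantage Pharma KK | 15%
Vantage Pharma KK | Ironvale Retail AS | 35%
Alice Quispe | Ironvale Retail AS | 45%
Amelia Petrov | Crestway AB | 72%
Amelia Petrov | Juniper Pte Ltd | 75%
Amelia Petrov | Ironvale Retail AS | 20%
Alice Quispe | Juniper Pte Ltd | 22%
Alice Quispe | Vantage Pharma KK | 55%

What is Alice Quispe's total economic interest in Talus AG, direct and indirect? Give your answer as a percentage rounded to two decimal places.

Alice reaches Talus along 3 paths.
Via Vantage: 55% × 39% = 21.45%.
Direct stake: 12% = 12%.
Via Juniper: 22% × 35% = 7.7%.
Total: 21.45% + 12% + 7.7% = 41.15%.

41.15%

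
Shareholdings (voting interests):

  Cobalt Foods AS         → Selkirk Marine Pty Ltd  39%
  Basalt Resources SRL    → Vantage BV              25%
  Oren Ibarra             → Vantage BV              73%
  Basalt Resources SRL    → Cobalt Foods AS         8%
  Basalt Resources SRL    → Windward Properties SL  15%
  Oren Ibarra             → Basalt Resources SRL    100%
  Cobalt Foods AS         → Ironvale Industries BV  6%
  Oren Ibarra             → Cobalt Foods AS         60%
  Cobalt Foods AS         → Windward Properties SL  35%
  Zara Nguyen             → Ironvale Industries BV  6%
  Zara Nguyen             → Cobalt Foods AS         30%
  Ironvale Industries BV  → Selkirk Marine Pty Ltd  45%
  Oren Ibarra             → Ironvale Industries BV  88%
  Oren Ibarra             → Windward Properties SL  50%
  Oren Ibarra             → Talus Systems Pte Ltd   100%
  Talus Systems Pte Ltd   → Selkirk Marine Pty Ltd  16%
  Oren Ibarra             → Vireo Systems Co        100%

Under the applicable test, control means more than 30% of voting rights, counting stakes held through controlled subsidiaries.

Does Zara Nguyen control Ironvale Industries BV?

No

Zara's largest direct stake is 30% in Cobalt, which does not meet the threshold, so Zara controls no company.
In Ironvale, Zara's side holds only 6%, not > 30%.
So Zara does not control Ironvale.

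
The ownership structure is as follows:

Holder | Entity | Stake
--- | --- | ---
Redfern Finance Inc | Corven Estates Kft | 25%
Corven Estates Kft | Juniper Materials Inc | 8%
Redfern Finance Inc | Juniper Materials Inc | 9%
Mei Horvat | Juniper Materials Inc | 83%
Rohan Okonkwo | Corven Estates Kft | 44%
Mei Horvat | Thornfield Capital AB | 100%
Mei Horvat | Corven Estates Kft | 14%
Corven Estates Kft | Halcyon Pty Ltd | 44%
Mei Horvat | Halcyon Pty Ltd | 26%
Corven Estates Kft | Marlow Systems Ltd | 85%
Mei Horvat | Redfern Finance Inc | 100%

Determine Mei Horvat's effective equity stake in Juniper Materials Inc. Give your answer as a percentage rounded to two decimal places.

Mei reaches Juniper along 4 paths.
Direct stake: 83% = 83%.
Via Corven: 14% × 8% = 1.12%.
Via Redfern → Corven: 100% × 25% × 8% = 2%.
Via Redfern: 100% × 9% = 9%.
Total: 83% + 1.12% + 2% + 9% = 95.12%.

95.12%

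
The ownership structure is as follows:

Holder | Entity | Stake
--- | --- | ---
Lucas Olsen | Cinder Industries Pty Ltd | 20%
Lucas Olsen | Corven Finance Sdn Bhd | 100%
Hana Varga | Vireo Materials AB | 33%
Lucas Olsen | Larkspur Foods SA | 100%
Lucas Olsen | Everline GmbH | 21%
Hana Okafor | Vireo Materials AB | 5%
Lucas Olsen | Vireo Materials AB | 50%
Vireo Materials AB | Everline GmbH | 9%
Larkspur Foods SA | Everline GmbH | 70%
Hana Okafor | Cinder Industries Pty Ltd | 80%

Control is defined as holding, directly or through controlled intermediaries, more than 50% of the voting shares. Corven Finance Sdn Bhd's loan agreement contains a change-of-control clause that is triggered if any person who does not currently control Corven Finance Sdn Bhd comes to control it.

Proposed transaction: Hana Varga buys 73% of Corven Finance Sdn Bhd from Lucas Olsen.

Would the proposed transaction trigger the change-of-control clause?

The purchase adds only to Hana Varga's holdings (Lucas's stake shrinks), so Hana Varga is the only person who could newly come to control Corven.
Hana Varga's largest direct stake is 33% in Vireo, which does not meet the threshold, so Hana Varga controls no company.
Neither Hana Varga nor any entity Hana Varga controls holds any voting interest in Corven.
So before the transaction, Hana Varga does not control Corven.
After the purchase, Hana Varga holds 73% of Corven directly, and Lucas's stake falls to 27%.
Hana Varga holds 73% of Corven, so Hana Varga controls Corven.
Hana Varga did not control Corven before and does after, so the clause is triggered.

Yes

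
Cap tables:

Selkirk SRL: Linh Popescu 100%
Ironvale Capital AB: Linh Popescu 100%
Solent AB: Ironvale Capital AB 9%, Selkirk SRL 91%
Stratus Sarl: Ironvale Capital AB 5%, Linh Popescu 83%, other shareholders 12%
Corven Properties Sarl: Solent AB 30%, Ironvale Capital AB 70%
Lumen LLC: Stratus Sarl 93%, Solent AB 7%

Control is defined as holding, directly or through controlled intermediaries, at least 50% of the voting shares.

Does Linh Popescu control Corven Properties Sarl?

Yes

Linh holds 100% of Ironvale, so Linh controls Ironvale.
Linh holds 100% of Selkirk, so Linh controls Selkirk.
Ironvale and Selkirk together hold 9% + 91% = 100% of Solent, so Linh controls Solent.
Solent and Ironvale together hold 30% + 70% = 100% of Corven, so Linh controls Corven.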